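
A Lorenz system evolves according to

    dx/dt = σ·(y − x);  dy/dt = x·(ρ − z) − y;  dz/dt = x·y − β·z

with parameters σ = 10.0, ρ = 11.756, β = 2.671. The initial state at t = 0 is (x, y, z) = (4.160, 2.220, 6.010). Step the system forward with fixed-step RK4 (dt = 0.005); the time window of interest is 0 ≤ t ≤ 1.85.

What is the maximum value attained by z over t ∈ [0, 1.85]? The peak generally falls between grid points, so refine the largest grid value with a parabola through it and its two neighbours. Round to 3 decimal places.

max z = 14.388

t=0.000: state=(4.160, 2.220, 6.010)
step 1 (dt=0.005): k1=(-19.400, 21.683, -6.818), k2=(-18.373, 21.421, -6.657), k3=(-18.405, 21.434, -6.655), k4=(-17.408, 21.183, -6.497); state += dt/6·(k1+2k2+2k3+k4)
t=0.005: state=(4.068, 2.327, 5.977)
t=0.010: state=(3.986, 2.432, 5.945)
t=0.015: state=(3.912, 2.535, 5.915)
continuing one RK4 step at a time; state shown every 20 steps (Δt=0.1):
t=0.100: state=(3.648, 4.117, 5.646)
t=0.200: state=(4.637, 6.026, 6.166)
t=0.300: state=(6.220, 7.873, 8.100)
t=0.400: state=(7.589, 8.462, 11.337)
t=0.500: state=(7.646, 6.854, 13.978)
t=0.600: state=(6.260, 4.516, 14.163)
t=0.700: state=(4.607, 3.196, 12.612)
t=0.800: state=(3.574, 2.922, 10.707)
t=0.900: state=(3.259, 3.249, 9.096)
t=1.000: state=(3.502, 3.978, 8.022)
t=1.100: state=(4.181, 5.048, 7.661)
t=1.200: state=(5.188, 6.295, 8.219)
t=1.300: state=(6.267, 7.229, 9.759)
t=1.400: state=(6.912, 7.153, 11.737)
t=1.500: state=(6.679, 6.005, 12.974)
t=1.600: state=(5.750, 4.689, 12.832)
t=1.700: state=(4.770, 3.945, 11.772)
t=1.800: state=(4.179, 3.831, 10.503)
t=1.850: state=(4.065, 3.954, 9.937)
largest grid value and its neighbours: z(0.550)=14.38456, z(0.555)=14.38823, z(0.560)=14.38565
parabola through these three points peaks at t≈0.555 with z≈14.38825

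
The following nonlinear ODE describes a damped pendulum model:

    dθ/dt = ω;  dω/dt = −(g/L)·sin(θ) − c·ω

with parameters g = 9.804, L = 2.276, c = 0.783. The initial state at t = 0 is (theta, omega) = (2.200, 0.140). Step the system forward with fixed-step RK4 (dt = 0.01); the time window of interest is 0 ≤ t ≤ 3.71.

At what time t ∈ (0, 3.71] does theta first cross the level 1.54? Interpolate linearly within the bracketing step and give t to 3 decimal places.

t=0.000: state=(2.200, 0.140)
step 1 (dt=0.01): k1=(0.140, -3.592), k2=(0.122, -3.576), k3=(0.122, -3.577), k4=(0.104, -3.561); state += dt/6·(k1+2k2+2k3+k4)
t=0.010: state=(2.201, 0.104)
t=0.020: state=(2.202, 0.069)
t=0.030: state=(2.203, 0.034)
continuing one RK4 step at a time; state shown every 20 steps (Δt=0.2):
t=0.200: state=(2.160, -0.529)
t=0.400: state=(1.992, -1.147)
t=0.600: state=(1.702, -1.744)
t=0.680: state=(1.554, -1.971)
next step: t=0.690: state=(1.534, -1.998) — theta has crossed 1.54
linear interpolation between t=0.680 (1.55351) and t=0.690 (1.53366) → t≈0.687

t = 0.687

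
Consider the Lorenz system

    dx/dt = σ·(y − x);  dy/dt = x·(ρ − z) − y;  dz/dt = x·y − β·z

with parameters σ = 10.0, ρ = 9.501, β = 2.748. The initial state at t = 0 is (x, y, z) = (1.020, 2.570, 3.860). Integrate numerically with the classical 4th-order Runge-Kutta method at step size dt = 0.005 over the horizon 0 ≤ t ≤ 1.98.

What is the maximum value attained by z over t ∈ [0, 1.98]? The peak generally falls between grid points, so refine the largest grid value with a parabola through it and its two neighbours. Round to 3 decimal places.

t=0.000: state=(1.020, 2.570, 3.860)
step 1 (dt=0.005): k1=(15.500, 3.184, -7.986), k2=(15.192, 3.416, -7.823), k3=(15.206, 3.410, -7.825), k4=(14.910, 3.639, -7.664); state += dt/6·(k1+2k2+2k3+k4)
t=0.005: state=(1.096, 2.587, 3.821)
t=0.010: state=(1.169, 2.606, 3.783)
t=0.015: state=(1.240, 2.628, 3.747)
continuing one RK4 step at a time; state shown every 20 steps (Δt=0.1):
t=0.100: state=(2.223, 3.275, 3.364)
t=0.200: state=(3.341, 4.578, 3.521)
t=0.300: state=(4.728, 6.243, 4.613)
t=0.400: state=(6.236, 7.619, 6.918)
t=0.500: state=(7.189, 7.564, 9.877)
t=0.600: state=(6.849, 5.846, 11.719)
t=0.700: state=(5.484, 3.951, 11.517)
t=0.800: state=(4.095, 2.944, 10.141)
t=0.900: state=(3.251, 2.709, 8.579)
t=1.000: state=(2.969, 2.921, 7.265)
t=1.100: state=(3.111, 3.428, 6.354)
t=1.200: state=(3.577, 4.180, 5.937)
t=1.300: state=(4.291, 5.098, 6.116)
t=1.400: state=(5.131, 5.960, 6.953)
t=1.500: state=(5.842, 6.377, 8.297)
t=1.600: state=(6.101, 6.057, 9.608)
t=1.700: state=(5.770, 5.196, 10.241)
t=1.800: state=(5.080, 4.342, 10.027)
t=1.900: state=(4.410, 3.846, 9.289)
t=1.980: state=(4.053, 3.731, 8.595)
largest grid value and its neighbours: z(0.630)=11.85534, z(0.635)=11.85959, z(0.640)=11.85887
parabola through these three points peaks at t≈0.637 with z≈11.85991

max z = 11.860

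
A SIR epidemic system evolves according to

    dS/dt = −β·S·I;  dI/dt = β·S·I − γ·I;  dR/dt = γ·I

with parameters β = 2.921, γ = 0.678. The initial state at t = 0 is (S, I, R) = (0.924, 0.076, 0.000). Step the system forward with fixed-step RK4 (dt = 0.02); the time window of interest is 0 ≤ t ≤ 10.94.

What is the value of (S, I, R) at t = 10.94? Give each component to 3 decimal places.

t=0.000: state=(0.924, 0.076, 0.000)
step 1 (dt=0.02): k1=(-0.205, 0.154, 0.052), k2=(-0.209, 0.156, 0.053), k3=(-0.209, 0.156, 0.053), k4=(-0.213, 0.159, 0.054); state += dt/6·(k1+2k2+2k3+k4)
t=0.020: state=(0.920, 0.079, 0.001)
t=0.040: state=(0.915, 0.082, 0.002)
t=0.060: state=(0.911, 0.086, 0.003)
continuing one RK4 step at a time; state shown every 25 steps (Δt=0.5):
t=0.500: state=(0.768, 0.189, 0.043)
t=1.000: state=(0.519, 0.347, 0.134)
t=1.500: state=(0.288, 0.441, 0.270)
t=2.000: state=(0.151, 0.429, 0.420)
t=2.500: state=(0.085, 0.361, 0.555)
t=3.000: state=(0.053, 0.283, 0.664)
t=3.500: state=(0.037, 0.215, 0.748)
t=4.000: state=(0.028, 0.161, 0.811)
t=4.500: state=(0.023, 0.119, 0.858)
t=5.000: state=(0.020, 0.087, 0.893)
t=5.500: state=(0.018, 0.064, 0.918)
t=6.000: state=(0.016, 0.047, 0.937)
t=6.500: state=(0.015, 0.034, 0.951)
t=7.000: state=(0.015, 0.025, 0.960)
t=7.500: state=(0.014, 0.018, 0.968)
t=8.000: state=(0.014, 0.013, 0.973)
t=8.500: state=(0.014, 0.010, 0.977)
t=9.000: state=(0.014, 0.007, 0.979)
t=9.500: state=(0.013, 0.005, 0.981)
t=10.000: state=(0.013, 0.004, 0.983)
t=10.500: state=(0.013, 0.003, 0.984)
t=10.940: state=(0.013, 0.002, 0.985)

(S, I, R) = (0.013, 0.002, 0.985)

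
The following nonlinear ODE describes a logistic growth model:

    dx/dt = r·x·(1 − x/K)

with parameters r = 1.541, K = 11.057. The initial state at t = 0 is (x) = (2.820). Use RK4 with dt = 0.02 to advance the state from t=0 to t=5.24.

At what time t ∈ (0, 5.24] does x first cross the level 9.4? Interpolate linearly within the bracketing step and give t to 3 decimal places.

t=0.000: state=(2.820)
step 1 (dt=0.02): k1=(3.237), k2=(3.262), k3=(3.262), k4=(3.286); state += dt/6·(k1+2k2+2k3+k4)
t=0.020: state=(2.885)
t=0.040: state=(2.951)
t=0.060: state=(3.019)
continuing one RK4 step at a time; state shown every 10 steps (Δt=0.2):
t=0.200: state=(3.514)
t=0.400: state=(4.291)
t=0.600: state=(5.122)
t=0.800: state=(5.972)
t=1.000: state=(6.802)
t=1.200: state=(7.575)
t=1.400: state=(8.265)
t=1.600: state=(8.859)
t=1.800: state=(9.352)
t=1.820: state=(9.396)
next step: t=1.840: state=(9.439) — x has crossed 9.4
linear interpolation between t=1.820 (9.39580) and t=1.840 (9.43884) → t≈1.822

t = 1.822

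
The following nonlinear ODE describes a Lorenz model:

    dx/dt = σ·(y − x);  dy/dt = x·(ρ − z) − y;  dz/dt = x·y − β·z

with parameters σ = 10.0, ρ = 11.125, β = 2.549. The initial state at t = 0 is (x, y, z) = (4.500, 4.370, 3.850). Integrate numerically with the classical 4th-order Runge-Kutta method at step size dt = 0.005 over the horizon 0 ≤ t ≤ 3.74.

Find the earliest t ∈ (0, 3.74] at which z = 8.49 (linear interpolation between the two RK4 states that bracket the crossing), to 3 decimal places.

t=0.000: state=(4.500, 4.370, 3.850)
step 1 (dt=0.005): k1=(-1.300, 28.368, 9.851), k2=(-0.558, 28.162, 10.093), k3=(-0.582, 28.173, 10.098), k4=(0.138, 27.978, 10.343); state += dt/6·(k1+2k2+2k3+k4)
t=0.005: state=(4.497, 4.511, 3.900)
t=0.010: state=(4.501, 4.650, 3.953)
t=0.015: state=(4.512, 4.787, 4.009)
t=0.190: state=(6.946, 8.633, 8.294)
next step: t=0.195: state=(7.030, 8.685, 8.490) — z has crossed 8.49
linear interpolation between t=0.190 (8.29441) and t=0.195 (8.49002) → t≈0.195

t = 0.195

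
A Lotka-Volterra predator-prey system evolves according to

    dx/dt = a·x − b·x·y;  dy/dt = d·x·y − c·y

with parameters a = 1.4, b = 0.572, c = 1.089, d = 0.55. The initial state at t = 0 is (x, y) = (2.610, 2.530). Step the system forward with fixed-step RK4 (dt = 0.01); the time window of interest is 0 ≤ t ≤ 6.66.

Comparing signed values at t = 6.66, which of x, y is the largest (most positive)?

t=0.000: state=(2.610, 2.530)
step 1 (dt=0.01): k1=(-0.123, 0.877), k2=(-0.130, 0.877), k3=(-0.130, 0.877), k4=(-0.136, 0.878); state += dt/6·(k1+2k2+2k3+k4)
t=0.010: state=(2.609, 2.539)
t=0.020: state=(2.607, 2.548)
t=0.030: state=(2.606, 2.556)
continuing one RK4 step at a time; state shown every 25 steps (Δt=0.25):
t=0.250: state=(2.539, 2.748)
t=0.500: state=(2.398, 2.941)
t=0.750: state=(2.211, 3.076)
t=1.000: state=(2.011, 3.132)
t=1.250: state=(1.825, 3.105)
t=1.500: state=(1.672, 3.006)
t=1.750: state=(1.559, 2.858)
t=2.000: state=(1.489, 2.683)
t=2.250: state=(1.458, 2.501)
t=2.500: state=(1.465, 2.328)
t=2.750: state=(1.507, 2.175)
t=3.000: state=(1.582, 2.048)
t=3.250: state=(1.688, 1.952)
t=3.500: state=(1.820, 1.892)
t=3.750: state=(1.975, 1.870)
t=4.000: state=(2.143, 1.890)
t=4.250: state=(2.311, 1.956)
t=4.500: state=(2.461, 2.069)
t=4.750: state=(2.570, 2.228)
t=5.000: state=(2.615, 2.426)
t=5.250: state=(2.583, 2.644)
t=5.500: state=(2.474, 2.853)
t=5.750: state=(2.305, 3.020)
t=6.000: state=(2.107, 3.116)
t=6.250: state=(1.912, 3.128)
t=6.500: state=(1.741, 3.061)
t=6.660: state=(1.652, 2.986)
compare at T: x=1.652, y=2.986

largest component: y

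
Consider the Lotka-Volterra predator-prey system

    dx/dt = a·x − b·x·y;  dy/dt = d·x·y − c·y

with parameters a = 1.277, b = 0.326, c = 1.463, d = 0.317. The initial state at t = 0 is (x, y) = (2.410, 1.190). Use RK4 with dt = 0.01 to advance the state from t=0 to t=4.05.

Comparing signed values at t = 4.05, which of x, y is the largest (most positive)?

t=0.000: state=(2.410, 1.190)
step 1 (dt=0.01): k1=(2.143, -0.832), k2=(2.155, -0.825), k3=(2.155, -0.825), k4=(2.168, -0.818); state += dt/6·(k1+2k2+2k3+k4)
t=0.010: state=(2.432, 1.182)
t=0.020: state=(2.453, 1.174)
t=0.030: state=(2.475, 1.166)
continuing one RK4 step at a time; state shown every 20 steps (Δt=0.2):
t=0.200: state=(2.893, 1.050)
t=0.400: state=(3.499, 0.959)
t=0.600: state=(4.250, 0.914)
t=0.800: state=(5.170, 0.919)
t=1.000: state=(6.276, 0.985)
t=1.200: state=(7.564, 1.139)
t=1.400: state=(8.988, 1.436)
t=1.600: state=(10.398, 1.982)
t=1.800: state=(11.459, 2.967)
t=2.000: state=(11.596, 4.630)
t=2.200: state=(10.283, 6.970)
t=2.400: state=(7.794, 9.259)
t=2.600: state=(5.255, 10.422)
t=2.800: state=(3.441, 10.202)
t=3.000: state=(2.359, 9.122)
t=3.200: state=(1.757, 7.742)
t=3.400: state=(1.432, 6.385)
t=3.600: state=(1.269, 5.188)
t=3.800: state=(1.208, 4.186)
t=4.000: state=(1.220, 3.373)
t=4.050: state=(1.233, 3.197)
compare at T: x=1.233, y=3.197

largest component: y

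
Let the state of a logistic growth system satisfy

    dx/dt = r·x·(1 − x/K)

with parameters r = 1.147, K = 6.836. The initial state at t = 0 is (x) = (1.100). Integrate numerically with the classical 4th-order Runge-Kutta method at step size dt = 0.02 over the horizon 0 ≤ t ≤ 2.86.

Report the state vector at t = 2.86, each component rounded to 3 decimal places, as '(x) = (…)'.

(x) = (5.715)

t=0.000: state=(1.100)
step 1 (dt=0.02): k1=(1.059), k2=(1.067), k3=(1.067), k4=(1.075); state += dt/6·(k1+2k2+2k3+k4)
t=0.020: state=(1.121)
t=0.040: state=(1.143)
t=0.060: state=(1.165)
continuing one RK4 step at a time; state shown every 5 steps (Δt=0.1):
t=0.100: state=(1.210)
t=0.200: state=(1.329)
t=0.300: state=(1.456)
t=0.400: state=(1.591)
t=0.500: state=(1.736)
t=0.600: state=(1.888)
t=0.700: state=(2.049)
t=0.800: state=(2.217)
t=0.900: state=(2.392)
t=1.000: state=(2.574)
t=1.100: state=(2.760)
t=1.200: state=(2.951)
t=1.300: state=(3.145)
t=1.400: state=(3.340)
t=1.500: state=(3.536)
t=1.600: state=(3.731)
t=1.700: state=(3.924)
t=1.800: state=(4.114)
t=1.900: state=(4.300)
t=2.000: state=(4.480)
t=2.100: state=(4.654)
t=2.200: state=(4.820)
t=2.300: state=(4.980)
t=2.400: state=(5.131)
t=2.500: state=(5.273)
t=2.600: state=(5.407)
t=2.700: state=(5.532)
t=2.800: state=(5.649)
t=2.860: state=(5.715)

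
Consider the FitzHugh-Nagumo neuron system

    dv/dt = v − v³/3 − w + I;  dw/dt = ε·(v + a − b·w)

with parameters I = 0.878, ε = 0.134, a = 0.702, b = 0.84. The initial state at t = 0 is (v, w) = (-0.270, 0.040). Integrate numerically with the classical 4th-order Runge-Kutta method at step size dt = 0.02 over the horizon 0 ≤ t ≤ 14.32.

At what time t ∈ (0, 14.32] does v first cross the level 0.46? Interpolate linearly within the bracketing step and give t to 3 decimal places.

t=0.000: state=(-0.270, 0.040)
step 1 (dt=0.02): k1=(0.575, 0.053), k2=(0.579, 0.054), k3=(0.579, 0.054), k4=(0.584, 0.055); state += dt/6·(k1+2k2+2k3+k4)
t=0.020: state=(-0.258, 0.041)
t=0.040: state=(-0.247, 0.042)
t=0.060: state=(-0.235, 0.043)
continuing one RK4 step at a time; state shown every 25 steps (Δt=0.5):
t=0.500: state=(0.090, 0.077)
t=0.840: state=(0.440, 0.117)
next step: t=0.860: state=(0.464, 0.120) — v has crossed 0.46
linear interpolation between t=0.840 (0.44025) and t=0.860 (0.46386) → t≈0.857

t = 0.857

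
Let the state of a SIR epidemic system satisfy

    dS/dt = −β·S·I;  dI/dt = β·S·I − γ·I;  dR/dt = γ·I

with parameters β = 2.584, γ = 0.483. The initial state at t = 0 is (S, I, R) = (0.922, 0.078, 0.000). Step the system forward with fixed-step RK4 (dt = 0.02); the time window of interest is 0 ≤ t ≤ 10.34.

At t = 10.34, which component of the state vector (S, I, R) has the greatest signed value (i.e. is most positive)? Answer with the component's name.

largest component: R

t=0.000: state=(0.922, 0.078, 0.000)
step 1 (dt=0.02): k1=(-0.186, 0.148, 0.038), k2=(-0.189, 0.151, 0.038), k3=(-0.189, 0.151, 0.038), k4=(-0.192, 0.153, 0.039); state += dt/6·(k1+2k2+2k3+k4)
t=0.020: state=(0.918, 0.081, 0.001)
t=0.040: state=(0.914, 0.084, 0.002)
t=0.060: state=(0.910, 0.087, 0.002)
continuing one RK4 step at a time; state shown every 25 steps (Δt=0.5):
t=0.500: state=(0.783, 0.186, 0.030)
t=1.000: state=(0.555, 0.350, 0.095)
t=1.500: state=(0.322, 0.481, 0.197)
t=2.000: state=(0.167, 0.514, 0.319)
t=2.500: state=(0.088, 0.473, 0.439)
t=3.000: state=(0.050, 0.405, 0.545)
t=3.500: state=(0.031, 0.335, 0.634)
t=4.000: state=(0.021, 0.272, 0.707)
t=4.500: state=(0.015, 0.218, 0.766)
t=5.000: state=(0.012, 0.174, 0.814)
t=5.500: state=(0.010, 0.139, 0.851)
t=6.000: state=(0.008, 0.110, 0.881)
t=6.500: state=(0.007, 0.088, 0.905)
t=7.000: state=(0.007, 0.069, 0.924)
t=7.500: state=(0.006, 0.055, 0.939)
t=8.000: state=(0.006, 0.044, 0.951)
t=8.500: state=(0.005, 0.034, 0.960)
t=9.000: state=(0.005, 0.027, 0.968)
t=9.500: state=(0.005, 0.022, 0.973)
t=10.000: state=(0.005, 0.017, 0.978)
t=10.340: state=(0.005, 0.014, 0.981)
compare at T: S=0.005, I=0.014, R=0.981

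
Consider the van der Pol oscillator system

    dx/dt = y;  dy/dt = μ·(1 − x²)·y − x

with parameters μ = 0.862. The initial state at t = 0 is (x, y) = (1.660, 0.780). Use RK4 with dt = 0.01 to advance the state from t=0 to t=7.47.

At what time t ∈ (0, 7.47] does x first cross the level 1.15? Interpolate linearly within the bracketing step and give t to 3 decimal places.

t=0.000: state=(1.660, 0.780)
step 1 (dt=0.01): k1=(0.780, -2.840), k2=(0.766, -2.831), k3=(0.766, -2.831), k4=(0.752, -2.822); state += dt/6·(k1+2k2+2k3+k4)
t=0.010: state=(1.668, 0.752)
t=0.020: state=(1.675, 0.724)
t=0.030: state=(1.682, 0.696)
continuing one RK4 step at a time; state shown every 25 steps (Δt=0.25):
t=0.250: state=(1.773, 0.158)
t=0.500: state=(1.757, -0.256)
t=0.750: state=(1.658, -0.520)
t=1.000: state=(1.502, -0.716)
t=1.250: state=(1.301, -0.899)
t=1.400: state=(1.157, -1.020)
next step: t=1.410: state=(1.147, -1.029) — x has crossed 1.15
linear interpolation between t=1.400 (1.15694) and t=1.410 (1.14669) → t≈1.407

t = 1.407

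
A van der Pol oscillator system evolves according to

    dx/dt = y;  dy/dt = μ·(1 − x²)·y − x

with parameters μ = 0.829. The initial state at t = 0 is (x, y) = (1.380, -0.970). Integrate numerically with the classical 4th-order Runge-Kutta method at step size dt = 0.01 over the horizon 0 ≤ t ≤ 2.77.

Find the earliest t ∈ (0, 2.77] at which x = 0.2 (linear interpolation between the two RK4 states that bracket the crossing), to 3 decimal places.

t = 0.855

t=0.000: state=(1.380, -0.970)
step 1 (dt=0.01): k1=(-0.970, -0.653), k2=(-0.973, -0.656), k3=(-0.973, -0.656), k4=(-0.977, -0.660); state += dt/6·(k1+2k2+2k3+k4)
t=0.010: state=(1.370, -0.977)
t=0.020: state=(1.360, -0.983)
t=0.030: state=(1.351, -0.990)
continuing one RK4 step at a time; state shown every 10 steps (Δt=0.1):
t=0.100: state=(1.280, -1.039)
t=0.200: state=(1.172, -1.117)
t=0.300: state=(1.056, -1.205)
t=0.400: state=(0.931, -1.306)
t=0.500: state=(0.794, -1.421)
t=0.600: state=(0.646, -1.552)
t=0.700: state=(0.483, -1.700)
t=0.800: state=(0.305, -1.864)
t=0.850: state=(0.210, -1.950)
next step: t=0.860: state=(0.190, -1.968) — x has crossed 0.2
linear interpolation between t=0.850 (0.20999) and t=0.860 (0.19040) → t≈0.855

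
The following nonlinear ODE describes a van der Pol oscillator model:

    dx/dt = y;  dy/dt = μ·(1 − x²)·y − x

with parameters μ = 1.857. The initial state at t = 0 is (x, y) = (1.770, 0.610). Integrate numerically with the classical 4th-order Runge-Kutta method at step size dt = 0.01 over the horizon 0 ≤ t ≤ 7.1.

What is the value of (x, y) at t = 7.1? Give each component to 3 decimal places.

t=0.000: state=(1.770, 0.610)
step 1 (dt=0.01): k1=(0.610, -4.186), k2=(0.589, -4.118), k3=(0.589, -4.119), k4=(0.569, -4.051); state += dt/6·(k1+2k2+2k3+k4)
t=0.010: state=(1.776, 0.569)
t=0.020: state=(1.781, 0.529)
t=0.030: state=(1.786, 0.490)
continuing one RK4 step at a time; state shown every 25 steps (Δt=0.25):
t=0.250: state=(1.824, -0.066)
t=0.500: state=(1.773, -0.304)
t=0.750: state=(1.683, -0.405)
t=1.000: state=(1.573, -0.475)
t=1.250: state=(1.445, -0.549)
t=1.500: state=(1.296, -0.649)
t=1.750: state=(1.116, -0.799)
t=2.000: state=(0.888, -1.047)
t=2.250: state=(0.576, -1.496)
t=2.500: state=(0.108, -2.339)
t=2.750: state=(-0.625, -3.489)
t=3.000: state=(-1.491, -2.928)
t=3.250: state=(-1.947, -0.820)
t=3.500: state=(-2.017, 0.065)
t=3.750: state=(-1.967, 0.288)
t=4.000: state=(-1.885, 0.357)
t=4.250: state=(-1.791, 0.399)
t=4.500: state=(-1.686, 0.440)
t=4.750: state=(-1.570, 0.491)
t=5.000: state=(-1.439, 0.560)
t=5.250: state=(-1.287, 0.659)
t=5.500: state=(-1.105, 0.812)
t=5.750: state=(-0.872, 1.069)
t=6.000: state=(-0.553, 1.536)
t=6.250: state=(-0.070, 2.411)
t=6.500: state=(0.681, 3.540)
t=6.750: state=(1.537, 2.796)
t=7.000: state=(1.959, 0.724)
t=7.100: state=(2.007, 0.266)

(x, y) = (2.007, 0.266)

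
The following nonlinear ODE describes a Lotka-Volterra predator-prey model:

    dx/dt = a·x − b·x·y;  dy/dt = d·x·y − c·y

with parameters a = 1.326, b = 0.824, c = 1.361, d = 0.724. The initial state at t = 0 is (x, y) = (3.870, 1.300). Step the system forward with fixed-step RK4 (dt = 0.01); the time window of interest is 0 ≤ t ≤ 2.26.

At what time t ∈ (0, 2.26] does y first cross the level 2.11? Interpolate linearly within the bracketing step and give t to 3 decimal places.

t=0.000: state=(3.870, 1.300)
step 1 (dt=0.01): k1=(0.986, 1.873), k2=(0.957, 1.891), k3=(0.957, 1.891), k4=(0.928, 1.910); state += dt/6·(k1+2k2+2k3+k4)
t=0.010: state=(3.880, 1.319)
t=0.020: state=(3.889, 1.338)
t=0.030: state=(3.897, 1.358)
continuing one RK4 step at a time; state shown every 10 steps (Δt=0.1):
t=0.100: state=(3.937, 1.506)
t=0.200: state=(3.933, 1.748)
t=0.300: state=(3.845, 2.023)
t=0.320: state=(3.817, 2.081)
next step: t=0.330: state=(3.802, 2.110) — y has crossed 2.11
linear interpolation between t=0.320 (2.08083) and t=0.330 (2.11010) → t≈0.330

t = 0.330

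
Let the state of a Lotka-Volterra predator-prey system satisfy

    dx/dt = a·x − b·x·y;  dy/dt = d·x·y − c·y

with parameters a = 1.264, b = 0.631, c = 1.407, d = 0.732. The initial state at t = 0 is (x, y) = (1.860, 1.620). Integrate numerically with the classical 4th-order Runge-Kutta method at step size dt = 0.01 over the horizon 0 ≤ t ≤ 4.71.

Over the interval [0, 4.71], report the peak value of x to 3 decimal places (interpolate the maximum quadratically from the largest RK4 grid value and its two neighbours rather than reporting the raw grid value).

max x = 2.326

t=0.000: state=(1.860, 1.620)
step 1 (dt=0.01): k1=(0.450, -0.074), k2=(0.451, -0.071), k3=(0.451, -0.071), k4=(0.452, -0.068); state += dt/6·(k1+2k2+2k3+k4)
t=0.010: state=(1.865, 1.619)
t=0.020: state=(1.869, 1.619)
t=0.030: state=(1.874, 1.618)
continuing one RK4 step at a time; state shown every 20 steps (Δt=0.2):
t=0.200: state=(1.953, 1.616)
t=0.400: state=(2.049, 1.635)
t=0.600: state=(2.141, 1.677)
t=0.800: state=(2.223, 1.742)
t=1.000: state=(2.285, 1.829)
t=1.200: state=(2.320, 1.935)
t=1.400: state=(2.323, 2.052)
t=1.600: state=(2.291, 2.172)
t=1.800: state=(2.227, 2.283)
t=2.000: state=(2.137, 2.372)
t=2.200: state=(2.032, 2.430)
t=2.400: state=(1.922, 2.449)
t=2.600: state=(1.818, 2.430)
t=2.800: state=(1.728, 2.377)
t=3.000: state=(1.656, 2.298)
t=3.200: state=(1.605, 2.202)
t=3.400: state=(1.576, 2.097)
t=3.600: state=(1.568, 1.991)
t=3.800: state=(1.580, 1.892)
t=4.000: state=(1.612, 1.803)
t=4.200: state=(1.661, 1.729)
t=4.400: state=(1.726, 1.672)
t=4.600: state=(1.804, 1.634)
t=4.710: state=(1.852, 1.621)
largest grid value and its neighbours: x(1.310)=2.32620, x(1.320)=2.32623, x(1.330)=2.32616
parabola through these three points peaks at t≈1.318 with x≈2.32623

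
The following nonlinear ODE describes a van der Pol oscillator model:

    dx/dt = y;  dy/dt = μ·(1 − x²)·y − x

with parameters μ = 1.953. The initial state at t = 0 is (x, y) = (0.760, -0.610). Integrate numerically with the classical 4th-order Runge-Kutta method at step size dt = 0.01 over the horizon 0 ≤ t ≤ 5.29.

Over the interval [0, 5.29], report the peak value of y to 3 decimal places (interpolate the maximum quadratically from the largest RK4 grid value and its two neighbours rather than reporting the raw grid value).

t=0.000: state=(0.760, -0.610)
step 1 (dt=0.01): k1=(-0.610, -1.263), k2=(-0.616, -1.271), k3=(-0.616, -1.271), k4=(-0.623, -1.279); state += dt/6·(k1+2k2+2k3+k4)
t=0.010: state=(0.754, -0.623)
t=0.020: state=(0.748, -0.636)
t=0.030: state=(0.741, -0.649)
continuing one RK4 step at a time; state shown every 20 steps (Δt=0.2):
t=0.200: state=(0.610, -0.903)
t=0.400: state=(0.390, -1.324)
t=0.600: state=(0.066, -1.968)
t=0.800: state=(-0.412, -2.823)
t=1.000: state=(-1.036, -3.220)
t=1.200: state=(-1.593, -2.132)
t=1.400: state=(-1.868, -0.709)
t=1.600: state=(-1.929, -0.015)
t=1.800: state=(-1.903, 0.233)
t=2.000: state=(-1.846, 0.327)
t=2.200: state=(-1.775, 0.375)
t=2.400: state=(-1.696, 0.413)
t=2.600: state=(-1.610, 0.451)
t=2.800: state=(-1.515, 0.497)
t=3.000: state=(-1.410, 0.556)
t=3.200: state=(-1.292, 0.635)
t=3.400: state=(-1.154, 0.746)
t=3.600: state=(-0.990, 0.913)
t=3.800: state=(-0.783, 1.176)
t=4.000: state=(-0.508, 1.617)
t=4.200: state=(-0.116, 2.363)
t=4.400: state=(0.459, 3.390)
t=4.600: state=(1.190, 3.620)
t=4.800: state=(1.767, 1.952)
t=5.000: state=(1.990, 0.465)
t=5.200: state=(2.017, -0.093)
t=5.290: state=(2.003, -0.195)
largest grid value and its neighbours: y(4.520)=3.75655, y(4.530)=3.75990, y(4.540)=3.75774
parabola through these three points peaks at t≈4.531 with y≈3.75993

max y = 3.760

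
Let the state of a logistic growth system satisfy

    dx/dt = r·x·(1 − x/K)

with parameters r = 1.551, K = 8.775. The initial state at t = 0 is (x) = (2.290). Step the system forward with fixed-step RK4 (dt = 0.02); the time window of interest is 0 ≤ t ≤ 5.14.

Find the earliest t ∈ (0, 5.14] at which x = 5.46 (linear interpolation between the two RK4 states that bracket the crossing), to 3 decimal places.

t=0.000: state=(2.290)
step 1 (dt=0.02): k1=(2.625), k2=(2.644), k3=(2.644), k4=(2.664); state += dt/6·(k1+2k2+2k3+k4)
t=0.020: state=(2.343)
t=0.040: state=(2.397)
t=0.060: state=(2.451)
continuing one RK4 step at a time; state shown every 10 steps (Δt=0.2):
t=0.200: state=(2.852)
t=0.400: state=(3.478)
t=0.600: state=(4.146)
t=0.800: state=(4.824)
t=0.980: state=(5.419)
next step: t=1.000: state=(5.483) — x has crossed 5.46
linear interpolation between t=0.980 (5.41875) and t=1.000 (5.48280) → t≈0.993

t = 0.993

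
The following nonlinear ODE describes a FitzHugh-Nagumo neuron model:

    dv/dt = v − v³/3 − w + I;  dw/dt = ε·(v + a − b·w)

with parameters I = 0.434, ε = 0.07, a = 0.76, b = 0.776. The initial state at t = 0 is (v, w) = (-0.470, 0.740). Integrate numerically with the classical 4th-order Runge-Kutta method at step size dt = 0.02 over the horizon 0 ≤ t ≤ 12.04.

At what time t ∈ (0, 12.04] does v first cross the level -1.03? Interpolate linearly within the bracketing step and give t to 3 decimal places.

t = 0.636

t=0.000: state=(-0.470, 0.740)
step 1 (dt=0.02): k1=(-0.741, -0.020), k2=(-0.747, -0.020), k3=(-0.747, -0.020), k4=(-0.753, -0.021); state += dt/6·(k1+2k2+2k3+k4)
t=0.020: state=(-0.485, 0.740)
t=0.040: state=(-0.500, 0.739)
t=0.060: state=(-0.515, 0.739)
continuing one RK4 step at a time; state shown every 25 steps (Δt=0.5):
t=0.500: state=(-0.901, 0.723)
t=0.620: state=(-1.015, 0.717)
next step: t=0.640: state=(-1.034, 0.716) — v has crossed -1.03
linear interpolation between t=0.620 (-1.01470) and t=0.640 (-1.03366) → t≈0.636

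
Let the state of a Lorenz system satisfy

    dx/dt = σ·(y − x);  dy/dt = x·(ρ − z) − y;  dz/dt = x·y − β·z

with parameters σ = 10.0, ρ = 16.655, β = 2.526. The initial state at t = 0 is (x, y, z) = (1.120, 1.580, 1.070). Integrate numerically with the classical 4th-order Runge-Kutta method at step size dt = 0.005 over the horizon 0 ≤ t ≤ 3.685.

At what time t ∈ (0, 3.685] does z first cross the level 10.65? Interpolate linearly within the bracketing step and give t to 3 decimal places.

t=0.000: state=(1.120, 1.580, 1.070)
step 1 (dt=0.005): k1=(4.600, 15.875, -0.933), k2=(4.882, 16.017, -0.864), k3=(4.878, 16.028, -0.863), k4=(5.157, 16.180, -0.792); state += dt/6·(k1+2k2+2k3+k4)
t=0.005: state=(1.144, 1.660, 1.066)
t=0.010: state=(1.172, 1.742, 1.062)
t=0.015: state=(1.201, 1.825, 1.059)
continuing one RK4 step at a time; state shown every 40 steps (Δt=0.2):
t=0.200: state=(4.513, 7.862, 2.614)
t=0.315: state=(9.711, 14.912, 10.436)
next step: t=0.320: state=(9.970, 15.128, 11.039) — z has crossed 10.65
linear interpolation between t=0.315 (10.43595) and t=0.320 (11.03947) → t≈0.317

t = 0.317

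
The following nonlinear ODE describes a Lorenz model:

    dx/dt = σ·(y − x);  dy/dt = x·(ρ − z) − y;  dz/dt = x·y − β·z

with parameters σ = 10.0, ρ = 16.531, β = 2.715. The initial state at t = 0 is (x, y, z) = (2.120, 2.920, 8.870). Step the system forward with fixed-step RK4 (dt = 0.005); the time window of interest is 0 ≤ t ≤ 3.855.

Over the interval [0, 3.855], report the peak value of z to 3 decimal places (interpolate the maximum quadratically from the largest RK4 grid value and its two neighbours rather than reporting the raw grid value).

max z = 21.836

t=0.000: state=(2.120, 2.920, 8.870)
step 1 (dt=0.005): k1=(8.000, 13.321, -17.892), k2=(8.133, 13.537, -17.641), k3=(8.135, 13.538, -17.640), k4=(8.270, 13.756, -17.387); state += dt/6·(k1+2k2+2k3+k4)
t=0.005: state=(2.161, 2.988, 8.782)
t=0.010: state=(2.203, 3.058, 8.696)
t=0.015: state=(2.246, 3.130, 8.613)
continuing one RK4 step at a time; state shown every 40 steps (Δt=0.2):
t=0.200: state=(5.253, 7.795, 8.178)
t=0.400: state=(10.370, 11.013, 18.899)
t=0.600: state=(5.478, 2.357, 18.982)
t=0.800: state=(2.560, 2.468, 12.092)
t=1.000: state=(4.078, 5.679, 8.988)
t=1.200: state=(8.662, 10.932, 14.256)
t=1.400: state=(7.883, 5.032, 20.523)
t=1.600: state=(3.564, 2.715, 14.490)
t=1.800: state=(3.965, 5.054, 10.446)
t=2.000: state=(7.541, 9.665, 12.977)
t=2.200: state=(8.534, 6.797, 19.855)
t=2.400: state=(4.531, 3.305, 15.797)
t=2.600: state=(4.239, 5.010, 11.663)
t=2.800: state=(7.072, 8.839, 13.044)
t=3.000: state=(8.409, 7.366, 18.889)
t=3.200: state=(5.177, 3.941, 16.289)
t=3.400: state=(4.619, 5.201, 12.542)
t=3.600: state=(6.920, 8.354, 13.495)
t=3.800: state=(8.094, 7.370, 18.162)
t=3.855: state=(7.522, 6.225, 18.357)
largest grid value and its neighbours: z(0.485)=21.83177, z(0.490)=21.83557, z(0.495)=21.82207
parabola through these three points peaks at t≈0.489 with z≈21.83625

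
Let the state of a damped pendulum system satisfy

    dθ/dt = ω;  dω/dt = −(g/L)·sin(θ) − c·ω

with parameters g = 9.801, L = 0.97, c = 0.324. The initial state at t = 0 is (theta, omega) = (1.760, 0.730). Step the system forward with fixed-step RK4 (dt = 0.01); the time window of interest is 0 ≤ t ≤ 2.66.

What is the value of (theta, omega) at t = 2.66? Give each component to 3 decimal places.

t=0.000: state=(1.760, 0.730)
step 1 (dt=0.01): k1=(0.730, -10.160), k2=(0.679, -10.137), k3=(0.679, -10.137), k4=(0.629, -10.114); state += dt/6·(k1+2k2+2k3+k4)
t=0.010: state=(1.767, 0.629)
t=0.020: state=(1.773, 0.528)
t=0.030: state=(1.777, 0.427)
continuing one RK4 step at a time; state shown every 10 steps (Δt=0.1):
t=0.100: state=(1.783, -0.266)
t=0.200: state=(1.708, -1.235)
t=0.300: state=(1.536, -2.187)
t=0.400: state=(1.272, -3.096)
t=0.500: state=(0.921, -3.880)
t=0.600: state=(0.504, -4.404)
t=0.700: state=(0.054, -4.535)
t=0.800: state=(-0.388, -4.223)
t=0.900: state=(-0.778, -3.539)
t=1.000: state=(-1.088, -2.626)
t=1.100: state=(-1.300, -1.616)
t=1.200: state=(-1.410, -0.592)
t=1.300: state=(-1.419, 0.411)
t=1.400: state=(-1.330, 1.374)
t=1.500: state=(-1.147, 2.271)
t=1.600: state=(-0.880, 3.042)
t=1.700: state=(-0.546, 3.595)
t=1.800: state=(-0.171, 3.828)
t=1.900: state=(0.207, 3.686)
t=2.000: state=(0.554, 3.196)
t=2.100: state=(0.838, 2.454)
t=2.200: state=(1.040, 1.570)
t=2.300: state=(1.150, 0.632)
t=2.400: state=(1.167, -0.302)
t=2.500: state=(1.092, -1.194)
t=2.600: state=(0.931, -2.001)
t=2.660: state=(0.798, -2.419)

(theta, omega) = (0.798, -2.419)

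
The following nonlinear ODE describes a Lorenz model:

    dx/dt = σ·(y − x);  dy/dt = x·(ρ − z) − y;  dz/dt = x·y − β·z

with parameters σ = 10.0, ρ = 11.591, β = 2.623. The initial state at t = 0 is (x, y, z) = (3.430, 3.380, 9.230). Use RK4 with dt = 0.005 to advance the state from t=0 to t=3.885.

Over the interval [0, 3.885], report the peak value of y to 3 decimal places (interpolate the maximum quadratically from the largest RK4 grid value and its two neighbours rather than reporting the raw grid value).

max y = 7.012

t=0.000: state=(3.430, 3.380, 9.230)
step 1 (dt=0.005): k1=(-0.500, 4.718, -12.617), k2=(-0.370, 4.812, -12.498), k3=(-0.370, 4.811, -12.497), k4=(-0.241, 4.904, -12.377); state += dt/6·(k1+2k2+2k3+k4)
t=0.005: state=(3.428, 3.404, 9.168)
t=0.010: state=(3.428, 3.429, 9.106)
t=0.015: state=(3.428, 3.455, 9.046)
continuing one RK4 step at a time; state shown every 40 steps (Δt=0.2):
t=0.200: state=(4.213, 4.977, 7.883)
t=0.400: state=(6.043, 6.888, 9.649)
t=0.600: state=(6.483, 5.963, 12.485)
t=0.800: state=(4.855, 4.095, 11.644)
t=1.000: state=(4.127, 4.168, 9.579)
t=1.200: state=(4.828, 5.412, 8.975)
t=1.400: state=(5.969, 6.354, 10.482)
t=1.600: state=(5.890, 5.456, 11.863)
t=1.800: state=(4.876, 4.470, 11.037)
t=2.000: state=(4.590, 4.711, 9.783)
t=2.200: state=(5.187, 5.588, 9.720)
t=2.400: state=(5.797, 5.910, 10.834)
t=2.600: state=(5.528, 5.211, 11.377)
t=2.800: state=(4.934, 4.744, 10.682)
t=3.000: state=(4.900, 5.045, 9.994)
t=3.200: state=(5.348, 5.589, 10.191)
t=3.400: state=(5.613, 5.599, 10.906)
t=3.600: state=(5.337, 5.129, 11.030)
t=3.800: state=(5.019, 4.949, 10.517)
t=3.885: state=(5.001, 5.028, 10.315)
largest grid value and its neighbours: y(0.445)=7.01110, y(0.450)=7.01225, y(0.455)=7.01079
parabola through these three points peaks at t≈0.450 with y≈7.01226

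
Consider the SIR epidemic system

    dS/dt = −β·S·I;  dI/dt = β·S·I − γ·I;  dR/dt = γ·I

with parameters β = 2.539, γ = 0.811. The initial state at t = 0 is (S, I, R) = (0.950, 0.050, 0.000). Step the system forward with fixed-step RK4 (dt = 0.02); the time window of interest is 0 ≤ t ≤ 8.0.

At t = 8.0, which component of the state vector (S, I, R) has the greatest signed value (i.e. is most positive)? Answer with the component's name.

t=0.000: state=(0.950, 0.050, 0.000)
step 1 (dt=0.02): k1=(-0.121, 0.080, 0.041), k2=(-0.122, 0.081, 0.041), k3=(-0.122, 0.081, 0.041), k4=(-0.124, 0.082, 0.042); state += dt/6·(k1+2k2+2k3+k4)
t=0.020: state=(0.948, 0.052, 0.001)
t=0.040: state=(0.945, 0.053, 0.002)
t=0.060: state=(0.942, 0.055, 0.003)
continuing one RK4 step at a time; state shown every 25 steps (Δt=0.5):
t=0.500: state=(0.863, 0.106, 0.030)
t=1.000: state=(0.716, 0.194, 0.090)
t=1.500: state=(0.527, 0.285, 0.188)
t=2.000: state=(0.354, 0.331, 0.315)
t=2.500: state=(0.233, 0.318, 0.448)
t=3.000: state=(0.160, 0.271, 0.569)
t=3.500: state=(0.118, 0.215, 0.667)
t=4.000: state=(0.093, 0.164, 0.744)
t=4.500: state=(0.077, 0.121, 0.801)
t=5.000: state=(0.068, 0.089, 0.844)
t=5.500: state=(0.062, 0.064, 0.874)
t=6.000: state=(0.057, 0.046, 0.896)
t=6.500: state=(0.055, 0.033, 0.912)
t=7.000: state=(0.053, 0.024, 0.924)
t=7.500: state=(0.051, 0.017, 0.932)
t=8.000: state=(0.050, 0.012, 0.938)
compare at T: S=0.050, I=0.012, R=0.938

largest component: R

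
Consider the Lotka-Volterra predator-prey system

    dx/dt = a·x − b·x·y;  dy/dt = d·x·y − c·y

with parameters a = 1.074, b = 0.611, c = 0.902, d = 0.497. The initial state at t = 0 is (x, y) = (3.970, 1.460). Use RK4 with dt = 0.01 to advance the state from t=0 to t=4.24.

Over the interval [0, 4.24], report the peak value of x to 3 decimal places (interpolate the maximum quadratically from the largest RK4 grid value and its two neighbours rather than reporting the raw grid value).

t=0.000: state=(3.970, 1.460)
step 1 (dt=0.01): k1=(0.722, 1.564), k2=(0.704, 1.575), k3=(0.704, 1.575), k4=(0.685, 1.586); state += dt/6·(k1+2k2+2k3+k4)
t=0.010: state=(3.977, 1.476)
t=0.020: state=(3.984, 1.492)
t=0.030: state=(3.990, 1.508)
continuing one RK4 step at a time; state shown every 20 steps (Δt=0.2):
t=0.200: state=(4.032, 1.817)
t=0.400: state=(3.900, 2.254)
t=0.600: state=(3.565, 2.732)
t=0.800: state=(3.078, 3.176)
t=1.000: state=(2.533, 3.505)
t=1.200: state=(2.022, 3.668)
t=1.400: state=(1.599, 3.663)
t=1.600: state=(1.276, 3.525)
t=1.800: state=(1.042, 3.301)
t=2.000: state=(0.877, 3.030)
t=2.200: state=(0.764, 2.744)
t=2.400: state=(0.689, 2.462)
t=2.600: state=(0.643, 2.196)
t=2.800: state=(0.619, 1.952)
t=3.000: state=(0.612, 1.732)
t=3.200: state=(0.622, 1.537)
t=3.400: state=(0.646, 1.367)
t=3.600: state=(0.683, 1.219)
t=3.800: state=(0.736, 1.092)
t=4.000: state=(0.804, 0.984)
t=4.200: state=(0.888, 0.894)
t=4.240: state=(0.907, 0.878)
largest grid value and its neighbours: x(0.160)=4.03385, x(0.170)=4.03409, x(0.180)=4.03385
parabola through these three points peaks at t≈0.170 with x≈4.03409

max x = 4.034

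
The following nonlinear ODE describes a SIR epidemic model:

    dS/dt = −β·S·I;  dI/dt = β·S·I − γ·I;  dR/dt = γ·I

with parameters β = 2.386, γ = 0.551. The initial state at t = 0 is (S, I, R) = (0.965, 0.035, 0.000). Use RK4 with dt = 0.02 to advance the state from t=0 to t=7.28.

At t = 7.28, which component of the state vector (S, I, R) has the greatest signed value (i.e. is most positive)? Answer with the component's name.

largest component: R

t=0.000: state=(0.965, 0.035, 0.000)
step 1 (dt=0.02): k1=(-0.081, 0.061, 0.019), k2=(-0.082, 0.062, 0.020), k3=(-0.082, 0.062, 0.020), k4=(-0.083, 0.063, 0.020); state += dt/6·(k1+2k2+2k3+k4)
t=0.020: state=(0.963, 0.036, 0.000)
t=0.040: state=(0.962, 0.038, 0.001)
t=0.060: state=(0.960, 0.039, 0.001)
continuing one RK4 step at a time; state shown every 25 steps (Δt=0.5):
t=0.500: state=(0.903, 0.081, 0.015)
t=1.000: state=(0.781, 0.170, 0.049)
t=1.500: state=(0.593, 0.294, 0.112)
t=2.000: state=(0.390, 0.401, 0.209)
t=2.500: state=(0.234, 0.439, 0.327)
t=3.000: state=(0.140, 0.414, 0.445)
t=3.500: state=(0.088, 0.359, 0.552)
t=4.000: state=(0.060, 0.298, 0.643)
t=4.500: state=(0.043, 0.240, 0.717)
t=5.000: state=(0.034, 0.191, 0.776)
t=5.500: state=(0.027, 0.150, 0.823)
t=6.000: state=(0.023, 0.117, 0.859)
t=6.500: state=(0.021, 0.092, 0.888)
t=7.000: state=(0.019, 0.071, 0.910)
t=7.280: state=(0.018, 0.062, 0.920)
compare at T: S=0.018, I=0.062, R=0.920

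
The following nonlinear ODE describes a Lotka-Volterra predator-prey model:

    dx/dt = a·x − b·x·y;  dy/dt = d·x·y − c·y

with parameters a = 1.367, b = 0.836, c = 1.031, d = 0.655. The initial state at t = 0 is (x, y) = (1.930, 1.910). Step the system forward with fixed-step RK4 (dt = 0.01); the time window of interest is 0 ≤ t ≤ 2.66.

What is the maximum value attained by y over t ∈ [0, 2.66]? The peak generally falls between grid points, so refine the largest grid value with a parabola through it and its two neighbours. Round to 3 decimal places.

t=0.000: state=(1.930, 1.910)
step 1 (dt=0.01): k1=(-0.443, 0.445), k2=(-0.447, 0.443), k3=(-0.446, 0.443), k4=(-0.450, 0.441); state += dt/6·(k1+2k2+2k3+k4)
t=0.010: state=(1.926, 1.914)
t=0.020: state=(1.921, 1.919)
t=0.030: state=(1.916, 1.923)
continuing one RK4 step at a time; state shown every 10 steps (Δt=0.1):
t=0.100: state=(1.883, 1.952)
t=0.200: state=(1.831, 1.989)
t=0.300: state=(1.775, 2.019)
t=0.400: state=(1.717, 2.042)
t=0.500: state=(1.659, 2.057)
t=0.600: state=(1.601, 2.064)
t=0.700: state=(1.544, 2.064)
t=0.800: state=(1.490, 2.056)
t=0.900: state=(1.439, 2.042)
t=1.000: state=(1.393, 2.021)
t=1.100: state=(1.350, 1.994)
t=1.200: state=(1.312, 1.962)
t=1.300: state=(1.278, 1.927)
t=1.400: state=(1.249, 1.888)
t=1.500: state=(1.225, 1.847)
t=1.600: state=(1.206, 1.804)
t=1.700: state=(1.191, 1.760)
t=1.800: state=(1.181, 1.716)
t=1.900: state=(1.175, 1.672)
t=2.000: state=(1.174, 1.629)
t=2.100: state=(1.177, 1.587)
t=2.200: state=(1.183, 1.546)
t=2.300: state=(1.194, 1.508)
t=2.400: state=(1.209, 1.471)
t=2.500: state=(1.227, 1.437)
t=2.600: state=(1.249, 1.406)
t=2.660: state=(1.264, 1.389)
largest grid value and its neighbours: y(0.640)=2.06522, y(0.650)=2.06524, y(0.660)=2.06518
parabola through these three points peaks at t≈0.647 with y≈2.06524

max y = 2.065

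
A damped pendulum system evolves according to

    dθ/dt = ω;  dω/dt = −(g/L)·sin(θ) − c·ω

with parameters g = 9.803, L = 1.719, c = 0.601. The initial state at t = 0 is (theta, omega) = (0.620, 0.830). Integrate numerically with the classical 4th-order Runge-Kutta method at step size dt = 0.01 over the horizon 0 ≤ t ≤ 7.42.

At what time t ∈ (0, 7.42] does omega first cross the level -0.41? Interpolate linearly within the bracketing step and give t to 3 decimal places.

t = 0.332

t=0.000: state=(0.620, 0.830)
step 1 (dt=0.01): k1=(0.830, -3.812), k2=(0.811, -3.820), k3=(0.811, -3.820), k4=(0.792, -3.827); state += dt/6·(k1+2k2+2k3+k4)
t=0.010: state=(0.628, 0.792)
t=0.020: state=(0.636, 0.753)
t=0.030: state=(0.643, 0.715)
continuing one RK4 step at a time; state shown every 25 steps (Δt=0.25):
t=0.250: state=(0.707, -0.123)
t=0.330: state=(0.686, -0.403)
next step: t=0.340: state=(0.682, -0.437) — omega has crossed -0.41
linear interpolation between t=0.330 (-0.40345) and t=0.340 (-0.43697) → t≈0.332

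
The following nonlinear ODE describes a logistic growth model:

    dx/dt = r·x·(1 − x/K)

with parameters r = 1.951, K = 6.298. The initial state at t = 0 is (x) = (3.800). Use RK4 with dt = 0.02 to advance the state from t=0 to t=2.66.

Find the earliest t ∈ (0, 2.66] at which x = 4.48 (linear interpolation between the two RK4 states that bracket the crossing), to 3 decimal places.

t = 0.247

t=0.000: state=(3.800)
step 1 (dt=0.02): k1=(2.941), k2=(2.928), k3=(2.928), k4=(2.916); state += dt/6·(k1+2k2+2k3+k4)
t=0.020: state=(3.859)
t=0.040: state=(3.917)
t=0.060: state=(3.974)
continuing one RK4 step at a time; state shown every 5 steps (Δt=0.1):
t=0.100: state=(4.087)
t=0.200: state=(4.359)
t=0.240: state=(4.462)
next step: t=0.260: state=(4.512) — x has crossed 4.48
linear interpolation between t=0.240 (4.46167) and t=0.260 (4.51201) → t≈0.247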